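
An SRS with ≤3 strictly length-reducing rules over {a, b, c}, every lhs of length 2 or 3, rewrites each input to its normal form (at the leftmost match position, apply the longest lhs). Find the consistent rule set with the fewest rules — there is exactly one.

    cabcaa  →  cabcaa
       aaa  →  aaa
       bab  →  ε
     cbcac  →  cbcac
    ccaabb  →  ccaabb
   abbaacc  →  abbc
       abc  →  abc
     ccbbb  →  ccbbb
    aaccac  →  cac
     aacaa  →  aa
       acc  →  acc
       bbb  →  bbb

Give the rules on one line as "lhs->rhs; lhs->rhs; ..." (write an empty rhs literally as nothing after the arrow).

  | cabcaa
  | aaa
  | bab => ε
  | cbcac

aac->; bab->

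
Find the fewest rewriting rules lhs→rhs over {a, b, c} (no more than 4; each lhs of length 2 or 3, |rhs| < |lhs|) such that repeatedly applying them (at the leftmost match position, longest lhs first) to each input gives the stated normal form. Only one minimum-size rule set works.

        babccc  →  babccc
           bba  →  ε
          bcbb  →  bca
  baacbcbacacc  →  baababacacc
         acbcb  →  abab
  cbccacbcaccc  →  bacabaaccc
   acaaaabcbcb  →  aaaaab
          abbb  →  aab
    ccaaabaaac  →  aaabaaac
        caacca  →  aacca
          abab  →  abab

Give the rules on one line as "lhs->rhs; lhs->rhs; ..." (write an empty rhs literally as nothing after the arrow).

bb->a; bba->; caa->aa; cbc->ba

  | babccc
  | bba => ε
  | bcbb => bca
  | baacbcbacacc => baababacacc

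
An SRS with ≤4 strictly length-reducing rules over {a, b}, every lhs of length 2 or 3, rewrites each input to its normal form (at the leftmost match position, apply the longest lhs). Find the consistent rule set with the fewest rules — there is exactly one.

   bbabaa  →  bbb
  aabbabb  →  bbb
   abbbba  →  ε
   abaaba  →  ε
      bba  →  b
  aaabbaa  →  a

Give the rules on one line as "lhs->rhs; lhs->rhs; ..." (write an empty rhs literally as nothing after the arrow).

  | bbabaa => bbaa => bbb
  | aabbabb => bbabb => bbb
  | abbbba => abbba => abba => aba => aa => ε
  | abaaba => aaaba => aba => aa => ε

aa->; ab->a; ba->; baa->bb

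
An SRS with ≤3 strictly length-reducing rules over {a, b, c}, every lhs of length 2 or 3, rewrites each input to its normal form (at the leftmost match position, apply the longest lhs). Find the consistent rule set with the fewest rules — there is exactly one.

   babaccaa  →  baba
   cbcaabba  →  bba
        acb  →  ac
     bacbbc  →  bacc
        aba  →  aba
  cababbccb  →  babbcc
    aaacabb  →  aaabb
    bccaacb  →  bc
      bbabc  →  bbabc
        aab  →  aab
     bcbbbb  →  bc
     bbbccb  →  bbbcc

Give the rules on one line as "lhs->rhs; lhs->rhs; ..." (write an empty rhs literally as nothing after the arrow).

  | babaccaa => babaca => baba
  | cbcaabba => ccaabba => cabba => bba
  | acb => ac
  | bacbbc => bacbc => bacc

ca->; cb->c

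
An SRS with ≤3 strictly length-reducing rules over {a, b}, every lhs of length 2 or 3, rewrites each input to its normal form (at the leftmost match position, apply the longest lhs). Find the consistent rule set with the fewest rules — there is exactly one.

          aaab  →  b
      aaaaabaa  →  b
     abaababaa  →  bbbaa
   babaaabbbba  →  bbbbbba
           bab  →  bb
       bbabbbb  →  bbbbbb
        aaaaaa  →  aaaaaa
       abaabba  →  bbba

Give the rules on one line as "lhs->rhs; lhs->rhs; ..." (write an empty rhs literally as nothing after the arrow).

  | aaab => aab => ab => b
  | aaaaabaa => aaaaba => aaab => aab => ab => b
  | abaababaa => bababaa => bbbaa
  | babaaabbbba => bbaabbbba => bbabbbba => bbbbbba

ab->b; aba->b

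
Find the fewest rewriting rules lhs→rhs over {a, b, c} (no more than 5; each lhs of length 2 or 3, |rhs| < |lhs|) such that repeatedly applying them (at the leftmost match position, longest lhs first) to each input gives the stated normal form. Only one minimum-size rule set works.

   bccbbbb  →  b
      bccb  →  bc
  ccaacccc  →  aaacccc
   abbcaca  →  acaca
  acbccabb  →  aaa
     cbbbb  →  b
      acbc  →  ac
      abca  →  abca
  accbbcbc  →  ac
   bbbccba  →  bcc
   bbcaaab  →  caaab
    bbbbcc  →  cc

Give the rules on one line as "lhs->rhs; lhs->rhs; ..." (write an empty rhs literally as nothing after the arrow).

bb->; cb->; cba->c; cca->aa

  | bccbbbb => bcbbb => bbb => b
  | bccb => bc
  | ccaacccc => aaacccc
  | abbcaca => acaca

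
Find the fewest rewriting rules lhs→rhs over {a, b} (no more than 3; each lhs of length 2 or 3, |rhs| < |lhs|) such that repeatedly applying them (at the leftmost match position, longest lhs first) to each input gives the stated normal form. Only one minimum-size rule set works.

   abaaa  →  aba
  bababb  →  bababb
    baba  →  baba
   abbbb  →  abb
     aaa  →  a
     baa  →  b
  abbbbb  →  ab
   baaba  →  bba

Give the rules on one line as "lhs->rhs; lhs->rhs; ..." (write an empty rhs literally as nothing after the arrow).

aa->; bbb->b

  | abaaa => aba
  | bababb
  | baba
  | abbbb => abb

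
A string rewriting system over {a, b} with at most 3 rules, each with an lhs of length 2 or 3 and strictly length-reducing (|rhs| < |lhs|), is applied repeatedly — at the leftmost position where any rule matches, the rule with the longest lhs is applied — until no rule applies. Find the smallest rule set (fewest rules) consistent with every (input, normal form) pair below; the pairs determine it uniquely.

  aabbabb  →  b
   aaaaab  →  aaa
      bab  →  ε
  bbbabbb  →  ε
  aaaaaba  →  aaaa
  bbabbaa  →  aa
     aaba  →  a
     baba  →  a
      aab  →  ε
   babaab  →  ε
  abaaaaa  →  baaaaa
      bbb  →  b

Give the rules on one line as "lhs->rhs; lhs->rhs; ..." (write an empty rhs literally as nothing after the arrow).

aab->; ab->b; bb->

  | aabbabb => babb => bbb => b
  | aaaaab => aaa
  | bab => bb => ε
  | bbbabbb => babbb => bbbb => bb => ε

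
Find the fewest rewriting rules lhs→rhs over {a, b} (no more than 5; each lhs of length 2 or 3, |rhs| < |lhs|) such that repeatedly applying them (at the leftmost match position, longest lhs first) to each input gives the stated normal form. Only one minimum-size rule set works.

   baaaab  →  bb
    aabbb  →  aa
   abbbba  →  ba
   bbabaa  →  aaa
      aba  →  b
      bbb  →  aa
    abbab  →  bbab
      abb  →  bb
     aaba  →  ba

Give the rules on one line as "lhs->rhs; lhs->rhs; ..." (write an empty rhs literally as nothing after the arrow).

aab->b; aba->b; abb->bb; bbb->aa

  | baaaab => baab => bb
  | aabbb => bbb => aa
  | abbbba => bbbba => aaba => ba
  | bbabaa => bbba => aaa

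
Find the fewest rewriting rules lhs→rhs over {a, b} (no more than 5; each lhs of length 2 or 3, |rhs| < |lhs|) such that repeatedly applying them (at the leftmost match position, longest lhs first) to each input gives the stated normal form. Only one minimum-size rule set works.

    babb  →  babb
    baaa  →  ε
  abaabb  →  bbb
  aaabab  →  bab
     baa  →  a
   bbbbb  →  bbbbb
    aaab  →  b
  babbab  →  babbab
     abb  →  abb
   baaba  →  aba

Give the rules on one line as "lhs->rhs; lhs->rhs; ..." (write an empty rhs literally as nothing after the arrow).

aa->; aaa->; aab->bb; baa->a

  | babb
  | baaa => aa => ε
  | abaabb => aabb => bbb
  | aaabab => bab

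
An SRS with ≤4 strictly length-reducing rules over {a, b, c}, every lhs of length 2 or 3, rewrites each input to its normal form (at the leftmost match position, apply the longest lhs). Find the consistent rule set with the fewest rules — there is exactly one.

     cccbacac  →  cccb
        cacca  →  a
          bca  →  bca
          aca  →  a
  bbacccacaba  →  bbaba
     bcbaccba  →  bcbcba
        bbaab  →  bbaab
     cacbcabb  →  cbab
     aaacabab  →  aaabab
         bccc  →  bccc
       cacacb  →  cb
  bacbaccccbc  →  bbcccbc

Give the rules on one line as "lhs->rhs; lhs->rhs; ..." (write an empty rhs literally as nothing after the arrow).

ac->; cab->a; cca->a

  | cccbacac => cccbac => cccb
  | cacca => cca => a
  | bca
  | aca => a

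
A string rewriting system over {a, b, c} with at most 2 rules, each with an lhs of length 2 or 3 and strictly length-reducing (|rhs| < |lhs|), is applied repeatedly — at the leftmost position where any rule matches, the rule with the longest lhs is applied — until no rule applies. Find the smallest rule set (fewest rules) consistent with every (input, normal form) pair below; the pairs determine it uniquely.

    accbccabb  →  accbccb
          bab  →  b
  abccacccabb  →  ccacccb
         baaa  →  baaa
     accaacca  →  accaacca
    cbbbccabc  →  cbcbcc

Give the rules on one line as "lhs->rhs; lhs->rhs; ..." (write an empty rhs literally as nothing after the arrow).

ab->; bbc->cb

  | accbccabb => accbccb
  | bab => b
  | abccacccabb => ccacccabb => ccacccb
  | baaa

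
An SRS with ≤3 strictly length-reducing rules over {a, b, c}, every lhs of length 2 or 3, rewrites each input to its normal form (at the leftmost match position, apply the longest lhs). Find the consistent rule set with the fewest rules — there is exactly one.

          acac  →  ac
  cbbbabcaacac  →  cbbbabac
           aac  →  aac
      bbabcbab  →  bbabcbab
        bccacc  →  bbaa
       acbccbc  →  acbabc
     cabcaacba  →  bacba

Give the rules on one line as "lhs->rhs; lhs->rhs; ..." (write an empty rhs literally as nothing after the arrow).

  | acac => ac
  | cbbbabcaacac => cbbbabacac => cbbbabac
  | aac
  | bbabcbab

ca->; cc->a; cca->ba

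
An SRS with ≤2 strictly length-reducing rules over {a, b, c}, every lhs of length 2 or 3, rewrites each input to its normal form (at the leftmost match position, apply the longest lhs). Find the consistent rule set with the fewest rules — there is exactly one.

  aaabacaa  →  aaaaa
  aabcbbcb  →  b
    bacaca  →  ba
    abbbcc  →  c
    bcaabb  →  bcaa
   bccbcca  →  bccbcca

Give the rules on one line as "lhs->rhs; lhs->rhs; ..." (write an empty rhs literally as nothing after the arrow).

ab->a; ac->

  | aaabacaa => aaaacaa => aaaaa
  | aabcbbcb => aacbbcb => abbcb => abcb => acb => b
  | bacaca => baca => ba
  | abbbcc => abbcc => abcc => acc => c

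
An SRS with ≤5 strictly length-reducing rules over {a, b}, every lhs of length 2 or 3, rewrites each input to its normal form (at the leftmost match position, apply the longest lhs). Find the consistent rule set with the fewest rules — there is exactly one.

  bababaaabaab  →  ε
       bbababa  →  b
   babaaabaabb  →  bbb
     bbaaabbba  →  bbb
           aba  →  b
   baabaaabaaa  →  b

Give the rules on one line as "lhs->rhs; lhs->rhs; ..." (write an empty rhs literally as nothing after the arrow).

  | bababaaabaab => abaaabaab => aaaabaab => baabaab => aabaab => bbaab => bab => ε
  | bbababa => bbaba => bba => b
  | babaaabaabb => aaabaabb => babaabb => aabb => bbb
  | bbaaabbba => baabbba => aabbba => bbbba => bbb

aa->b; ba->a; bab->; bba->b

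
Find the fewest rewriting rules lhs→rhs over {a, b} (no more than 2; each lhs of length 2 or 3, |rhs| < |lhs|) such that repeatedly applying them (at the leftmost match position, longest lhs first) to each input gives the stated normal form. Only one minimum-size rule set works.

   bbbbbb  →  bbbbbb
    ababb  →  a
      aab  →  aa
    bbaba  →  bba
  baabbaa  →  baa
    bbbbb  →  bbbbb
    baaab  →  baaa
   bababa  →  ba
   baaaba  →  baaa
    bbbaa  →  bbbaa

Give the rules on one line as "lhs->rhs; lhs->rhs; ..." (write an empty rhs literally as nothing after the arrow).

  | bbbbbb
  | ababb => abbb => abb => ab => a
  | aab => aa
  | bbaba => bbab => bba

ab->a; aba->ab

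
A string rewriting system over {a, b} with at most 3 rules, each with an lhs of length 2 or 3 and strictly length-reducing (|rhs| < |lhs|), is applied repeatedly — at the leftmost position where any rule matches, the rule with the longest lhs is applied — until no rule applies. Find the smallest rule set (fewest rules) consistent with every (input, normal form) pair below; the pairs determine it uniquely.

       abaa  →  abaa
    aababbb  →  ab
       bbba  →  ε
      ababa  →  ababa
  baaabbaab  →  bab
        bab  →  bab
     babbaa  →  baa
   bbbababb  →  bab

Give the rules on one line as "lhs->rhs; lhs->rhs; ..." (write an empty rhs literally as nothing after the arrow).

aab->; bb->b; bba->

  | abaa
  | aababbb => abbb => abb => ab
  | bbba => bba => ε
  | ababa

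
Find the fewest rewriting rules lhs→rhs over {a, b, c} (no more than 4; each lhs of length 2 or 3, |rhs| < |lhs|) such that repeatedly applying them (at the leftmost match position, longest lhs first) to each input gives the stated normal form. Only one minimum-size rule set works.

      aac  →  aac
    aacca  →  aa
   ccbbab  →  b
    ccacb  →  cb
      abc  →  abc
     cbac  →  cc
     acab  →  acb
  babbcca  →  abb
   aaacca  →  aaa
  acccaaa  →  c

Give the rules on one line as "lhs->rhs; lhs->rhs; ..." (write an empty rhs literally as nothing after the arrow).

acc->; ba->a; ca->c; cca->

  | aac
  | aacca => aa
  | ccbbab => ccbab => ccab => b
  | ccacb => cb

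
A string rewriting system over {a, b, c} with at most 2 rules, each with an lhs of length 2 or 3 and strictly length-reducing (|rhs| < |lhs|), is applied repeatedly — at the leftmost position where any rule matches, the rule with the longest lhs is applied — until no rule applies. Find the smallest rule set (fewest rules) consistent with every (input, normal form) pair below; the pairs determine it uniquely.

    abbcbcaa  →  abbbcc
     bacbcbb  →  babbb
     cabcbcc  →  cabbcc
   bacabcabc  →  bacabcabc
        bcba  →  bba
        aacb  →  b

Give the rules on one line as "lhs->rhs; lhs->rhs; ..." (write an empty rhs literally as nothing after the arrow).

  | abbcbcaa => abbbcaa => abbbcc
  | bacbcbb => babcbb => babbb
  | cabcbcc => cabbcc
  | bacabcabc

aa->c; cb->b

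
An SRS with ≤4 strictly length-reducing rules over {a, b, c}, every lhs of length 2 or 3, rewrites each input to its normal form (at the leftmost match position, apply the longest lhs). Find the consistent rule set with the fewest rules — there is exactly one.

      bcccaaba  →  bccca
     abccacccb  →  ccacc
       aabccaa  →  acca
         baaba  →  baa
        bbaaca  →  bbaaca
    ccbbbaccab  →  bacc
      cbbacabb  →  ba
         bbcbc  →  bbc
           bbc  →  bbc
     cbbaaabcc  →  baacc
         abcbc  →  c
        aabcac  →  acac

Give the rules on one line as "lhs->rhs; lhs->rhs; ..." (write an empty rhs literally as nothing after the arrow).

  | bcccaaba => bcccaba => bccca
  | abccacccb => ccacccb => ccacc
  | aabccaa => accaa => acca
  | baaba => baa

ab->; caa->ca; cb->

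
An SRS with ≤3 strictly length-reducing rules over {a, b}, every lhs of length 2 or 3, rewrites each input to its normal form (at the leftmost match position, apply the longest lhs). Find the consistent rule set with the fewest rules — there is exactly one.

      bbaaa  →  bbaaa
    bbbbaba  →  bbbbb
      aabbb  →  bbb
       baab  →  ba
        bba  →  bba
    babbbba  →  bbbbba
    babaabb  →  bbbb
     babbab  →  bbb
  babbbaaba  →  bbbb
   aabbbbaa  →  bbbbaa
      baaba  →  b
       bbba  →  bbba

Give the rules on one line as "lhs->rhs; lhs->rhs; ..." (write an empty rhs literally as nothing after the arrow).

  | bbaaa
  | bbbbaba => bbbbb
  | aabbb => abbb => bbb
  | baab => ba

ab->; aba->b; abb->bb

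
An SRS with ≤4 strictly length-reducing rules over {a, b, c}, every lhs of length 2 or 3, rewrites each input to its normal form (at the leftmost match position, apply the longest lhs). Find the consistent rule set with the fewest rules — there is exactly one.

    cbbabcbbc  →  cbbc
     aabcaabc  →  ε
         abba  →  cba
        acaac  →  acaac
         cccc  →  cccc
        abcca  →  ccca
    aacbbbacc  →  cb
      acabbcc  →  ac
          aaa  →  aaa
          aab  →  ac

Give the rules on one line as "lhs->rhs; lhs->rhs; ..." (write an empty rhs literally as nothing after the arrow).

  | cbbabcbbc => cbbccbbc => cbacbbc => cbbc
  | aabcaabc => accaabc => aabc => acc => ε
  | abba => cba
  | acaac

ab->c; acb->; acc->; bcc->ac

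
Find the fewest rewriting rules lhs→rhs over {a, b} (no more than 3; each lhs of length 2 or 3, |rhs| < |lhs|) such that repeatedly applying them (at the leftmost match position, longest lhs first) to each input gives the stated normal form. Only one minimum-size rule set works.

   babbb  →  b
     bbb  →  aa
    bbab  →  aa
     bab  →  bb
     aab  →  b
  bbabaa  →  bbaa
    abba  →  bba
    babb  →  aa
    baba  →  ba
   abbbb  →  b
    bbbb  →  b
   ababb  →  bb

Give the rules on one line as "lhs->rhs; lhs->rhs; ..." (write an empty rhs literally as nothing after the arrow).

  | babbb => bbbb => aab => ab => b
  | bbb => aa
  | bbab => bbb => aa
  | bab => bb

ab->b; aba->a; bbb->aa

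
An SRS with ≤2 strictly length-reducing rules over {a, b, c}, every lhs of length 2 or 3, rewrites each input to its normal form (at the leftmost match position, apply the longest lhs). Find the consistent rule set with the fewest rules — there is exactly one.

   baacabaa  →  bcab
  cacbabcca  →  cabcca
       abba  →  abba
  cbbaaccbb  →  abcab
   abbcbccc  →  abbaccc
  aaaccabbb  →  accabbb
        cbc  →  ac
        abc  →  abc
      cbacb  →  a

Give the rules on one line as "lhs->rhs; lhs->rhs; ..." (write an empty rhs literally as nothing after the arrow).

aa->; cb->a

  | baacabaa => bcabaa => bcab
  | cacbabcca => caaabcca => cabcca
  | abba
  | cbbaaccbb => abaaccbb => abccbb => abcab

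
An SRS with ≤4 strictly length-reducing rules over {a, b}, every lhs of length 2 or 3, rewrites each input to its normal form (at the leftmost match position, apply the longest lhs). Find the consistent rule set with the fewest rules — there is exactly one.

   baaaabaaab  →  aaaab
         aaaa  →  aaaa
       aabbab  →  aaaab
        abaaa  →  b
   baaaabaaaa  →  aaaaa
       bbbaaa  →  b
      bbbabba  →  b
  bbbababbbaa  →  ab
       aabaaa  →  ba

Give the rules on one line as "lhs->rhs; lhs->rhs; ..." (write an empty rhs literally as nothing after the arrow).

aba->b; baa->b; bb->a

  | baaaabaaab => baabaaab => bbaaab => aaaab
  | aaaa
  | aabbab => aaaab
  | abaaa => baa => b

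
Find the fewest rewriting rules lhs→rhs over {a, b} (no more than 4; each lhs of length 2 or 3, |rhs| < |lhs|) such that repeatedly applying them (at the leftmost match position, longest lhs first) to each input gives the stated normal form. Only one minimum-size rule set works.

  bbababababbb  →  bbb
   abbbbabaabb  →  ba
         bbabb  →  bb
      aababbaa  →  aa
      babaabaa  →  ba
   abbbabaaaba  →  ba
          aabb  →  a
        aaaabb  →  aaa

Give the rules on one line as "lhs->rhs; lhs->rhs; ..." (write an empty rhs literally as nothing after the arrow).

  | bbababababbb => babababbb => bbabbb => bbb
  | abbbbabaabb => bbabaabb => baabb => ba
  | bbabb => bb
  | aababbaa => abbaa => aa

aba->; abb->; bba->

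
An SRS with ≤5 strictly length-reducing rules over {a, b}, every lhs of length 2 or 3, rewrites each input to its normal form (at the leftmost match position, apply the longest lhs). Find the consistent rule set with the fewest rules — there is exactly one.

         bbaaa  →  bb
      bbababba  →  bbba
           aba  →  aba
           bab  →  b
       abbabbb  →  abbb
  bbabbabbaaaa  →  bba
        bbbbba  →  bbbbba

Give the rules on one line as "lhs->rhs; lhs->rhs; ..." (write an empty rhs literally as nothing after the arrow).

  | bbaaa => bb
  | bbababba => baaabba => bbba
  | aba
  | bab => aa => b

aa->b; aaa->; aab->b; bab->aa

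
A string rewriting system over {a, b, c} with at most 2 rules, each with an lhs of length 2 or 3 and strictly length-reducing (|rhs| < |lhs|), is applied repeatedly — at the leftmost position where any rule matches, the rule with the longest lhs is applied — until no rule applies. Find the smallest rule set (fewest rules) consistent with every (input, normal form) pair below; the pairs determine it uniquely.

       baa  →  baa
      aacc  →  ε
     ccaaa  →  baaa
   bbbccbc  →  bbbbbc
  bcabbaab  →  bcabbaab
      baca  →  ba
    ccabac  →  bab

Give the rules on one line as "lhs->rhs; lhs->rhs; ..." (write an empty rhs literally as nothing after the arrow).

  | baa
  | aacc => ac => ε
  | ccaaa => baaa
  | bbbccbc => bbbbbc

ac->; cc->b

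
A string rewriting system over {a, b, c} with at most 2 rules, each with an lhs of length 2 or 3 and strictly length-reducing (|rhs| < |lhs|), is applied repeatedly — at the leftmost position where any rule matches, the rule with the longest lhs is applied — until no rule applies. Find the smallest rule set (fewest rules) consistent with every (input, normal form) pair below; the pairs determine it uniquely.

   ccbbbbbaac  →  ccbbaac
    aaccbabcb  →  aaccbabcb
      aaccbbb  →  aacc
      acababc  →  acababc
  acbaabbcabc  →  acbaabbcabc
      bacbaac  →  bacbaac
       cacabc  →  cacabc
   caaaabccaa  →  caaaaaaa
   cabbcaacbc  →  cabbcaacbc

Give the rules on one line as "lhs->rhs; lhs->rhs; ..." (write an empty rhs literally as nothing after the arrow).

  | ccbbbbbaac => ccbbaac
  | aaccbabcb
  | aaccbbb => aacc
  | acababc

bbb->; bcc->a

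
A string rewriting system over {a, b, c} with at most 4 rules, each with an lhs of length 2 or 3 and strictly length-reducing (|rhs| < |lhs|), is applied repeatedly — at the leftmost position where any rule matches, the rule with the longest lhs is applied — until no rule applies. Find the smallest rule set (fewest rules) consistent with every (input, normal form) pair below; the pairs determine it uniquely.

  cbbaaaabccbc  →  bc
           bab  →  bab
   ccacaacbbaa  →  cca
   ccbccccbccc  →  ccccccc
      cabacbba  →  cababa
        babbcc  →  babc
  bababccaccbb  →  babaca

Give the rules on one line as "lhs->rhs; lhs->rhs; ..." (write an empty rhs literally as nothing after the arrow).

aa->; bcc->c; cb->

  | cbbaaaabccbc => baaaabccbc => baabccbc => bbccbc => bcbc => bc
  | bab
  | ccacaacbbaa => ccaccbbaa => ccacbaa => ccaaa => cca
  | ccbccccbccc => cccccbccc => ccccccc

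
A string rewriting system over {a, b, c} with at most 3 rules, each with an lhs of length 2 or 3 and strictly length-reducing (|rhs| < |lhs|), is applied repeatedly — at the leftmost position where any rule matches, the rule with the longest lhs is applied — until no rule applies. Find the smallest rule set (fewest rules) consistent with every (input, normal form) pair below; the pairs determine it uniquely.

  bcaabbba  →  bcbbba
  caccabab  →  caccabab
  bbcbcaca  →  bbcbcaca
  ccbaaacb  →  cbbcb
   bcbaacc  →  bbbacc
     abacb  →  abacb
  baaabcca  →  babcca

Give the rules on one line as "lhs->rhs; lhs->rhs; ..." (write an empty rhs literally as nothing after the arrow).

  | bcaabbba => bcbbba
  | caccabab
  | bbcbcaca
  | ccbaaacb => cbbaacb => cbbcb

aa->; cba->bb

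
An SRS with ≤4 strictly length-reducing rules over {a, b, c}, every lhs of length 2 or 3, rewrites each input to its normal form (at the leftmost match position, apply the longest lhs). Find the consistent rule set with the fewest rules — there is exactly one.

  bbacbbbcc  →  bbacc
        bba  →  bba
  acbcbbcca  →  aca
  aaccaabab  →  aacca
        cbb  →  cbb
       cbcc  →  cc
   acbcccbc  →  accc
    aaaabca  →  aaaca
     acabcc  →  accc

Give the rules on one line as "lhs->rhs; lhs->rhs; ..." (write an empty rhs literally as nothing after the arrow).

ab->; bbb->b; bc->

  | bbacbbbcc => bbacbcc => bbacc
  | bba
  | acbcbbcca => acbbcca => acbca => aca
  | aaccaabab => aaccaab => aacca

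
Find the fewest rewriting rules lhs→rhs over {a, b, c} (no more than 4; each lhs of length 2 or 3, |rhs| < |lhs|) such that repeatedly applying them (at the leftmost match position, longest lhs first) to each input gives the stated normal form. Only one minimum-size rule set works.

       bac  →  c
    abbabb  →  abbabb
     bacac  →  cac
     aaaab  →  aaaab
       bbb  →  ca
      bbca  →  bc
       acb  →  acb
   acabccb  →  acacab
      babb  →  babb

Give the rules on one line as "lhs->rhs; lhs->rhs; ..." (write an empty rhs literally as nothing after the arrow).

  | bac => c
  | abbabb
  | bacac => cac
  | aaaab

bac->c; bbb->ca; bca->c; bcc->ca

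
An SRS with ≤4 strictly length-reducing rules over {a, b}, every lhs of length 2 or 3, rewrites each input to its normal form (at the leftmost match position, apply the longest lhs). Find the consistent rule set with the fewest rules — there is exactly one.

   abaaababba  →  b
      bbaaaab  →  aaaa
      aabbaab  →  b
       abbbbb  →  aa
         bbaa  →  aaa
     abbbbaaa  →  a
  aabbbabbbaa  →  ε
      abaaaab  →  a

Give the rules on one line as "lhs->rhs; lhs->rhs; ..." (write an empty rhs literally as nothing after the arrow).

aab->a; aba->b; ba->; bb->a

  | abaaababba => baababba => ababba => bbba => aba => b
  | bbaaaab => aaaaab => aaaa
  | aabbaab => abaab => bab => b
  | abbbbb => aabbb => abb => aa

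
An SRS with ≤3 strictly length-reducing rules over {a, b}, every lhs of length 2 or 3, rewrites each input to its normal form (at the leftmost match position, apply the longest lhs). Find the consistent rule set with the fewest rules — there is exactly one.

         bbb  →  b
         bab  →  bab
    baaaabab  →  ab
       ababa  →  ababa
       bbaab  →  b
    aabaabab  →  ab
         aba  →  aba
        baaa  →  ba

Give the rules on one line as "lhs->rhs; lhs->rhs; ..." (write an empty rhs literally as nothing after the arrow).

aa->; bb->

  | bbb => b
  | bab
  | baaaabab => baabab => bbab => ab
  | ababa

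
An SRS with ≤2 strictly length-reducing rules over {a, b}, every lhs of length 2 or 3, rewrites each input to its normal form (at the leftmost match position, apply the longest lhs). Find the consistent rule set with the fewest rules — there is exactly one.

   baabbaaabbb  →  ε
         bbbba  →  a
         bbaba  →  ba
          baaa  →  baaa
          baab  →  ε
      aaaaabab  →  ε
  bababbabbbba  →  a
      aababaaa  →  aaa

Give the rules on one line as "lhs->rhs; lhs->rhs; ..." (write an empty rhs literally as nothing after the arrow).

ab->b; bb->

  | baabbaaabbb => babbaaabbb => bbbaaabbb => baaabbb => baabbb => babbb => bbbb => bb => ε
  | bbbba => bba => a
  | bbaba => aba => ba
  | baaa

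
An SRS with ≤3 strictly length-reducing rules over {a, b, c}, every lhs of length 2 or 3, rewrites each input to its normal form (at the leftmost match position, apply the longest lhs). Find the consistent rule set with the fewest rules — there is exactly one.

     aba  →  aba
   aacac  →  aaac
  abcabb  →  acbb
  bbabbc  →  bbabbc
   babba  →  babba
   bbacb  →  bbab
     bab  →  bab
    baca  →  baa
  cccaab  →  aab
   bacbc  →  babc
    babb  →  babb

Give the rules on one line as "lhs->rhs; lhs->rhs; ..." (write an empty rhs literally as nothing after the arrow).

  | aba
  | aacac => aaac
  | abcabb => acbb
  | bbabbc

bac->ba; bca->c; ca->a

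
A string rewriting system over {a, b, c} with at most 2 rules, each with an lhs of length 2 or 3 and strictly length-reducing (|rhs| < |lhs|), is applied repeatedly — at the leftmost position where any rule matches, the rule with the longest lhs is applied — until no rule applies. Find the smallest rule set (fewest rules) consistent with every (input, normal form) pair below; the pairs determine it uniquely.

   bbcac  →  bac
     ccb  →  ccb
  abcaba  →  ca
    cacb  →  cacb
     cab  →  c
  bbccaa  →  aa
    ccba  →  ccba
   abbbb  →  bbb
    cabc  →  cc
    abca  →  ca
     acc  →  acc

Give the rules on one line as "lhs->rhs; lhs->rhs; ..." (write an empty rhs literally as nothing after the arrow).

  | bbcac => bac
  | ccb
  | abcaba => caba => ca
  | cacb

ab->; bc->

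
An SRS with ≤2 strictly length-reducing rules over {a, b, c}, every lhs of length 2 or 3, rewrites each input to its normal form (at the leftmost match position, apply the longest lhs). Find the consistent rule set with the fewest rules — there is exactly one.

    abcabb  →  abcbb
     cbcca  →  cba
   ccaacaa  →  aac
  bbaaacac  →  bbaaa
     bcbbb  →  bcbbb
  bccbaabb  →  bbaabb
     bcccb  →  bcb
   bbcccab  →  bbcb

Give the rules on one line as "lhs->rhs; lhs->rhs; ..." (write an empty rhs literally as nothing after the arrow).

ca->c; cc->

  | abcabb => abcbb
  | cbcca => cba
  | ccaacaa => aacaa => aaca => aac
  | bbaaacac => bbaaacc => bbaaa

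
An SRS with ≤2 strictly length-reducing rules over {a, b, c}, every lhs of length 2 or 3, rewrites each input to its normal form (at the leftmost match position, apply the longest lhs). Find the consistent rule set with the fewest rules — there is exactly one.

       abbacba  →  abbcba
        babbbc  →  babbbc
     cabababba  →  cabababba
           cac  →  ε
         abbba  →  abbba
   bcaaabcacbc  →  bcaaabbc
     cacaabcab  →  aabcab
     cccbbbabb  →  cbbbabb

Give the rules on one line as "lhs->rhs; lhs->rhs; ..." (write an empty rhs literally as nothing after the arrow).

  | abbacba => abbcba
  | babbbc
  | cabababba
  | cac => cc => ε

ac->c; cc->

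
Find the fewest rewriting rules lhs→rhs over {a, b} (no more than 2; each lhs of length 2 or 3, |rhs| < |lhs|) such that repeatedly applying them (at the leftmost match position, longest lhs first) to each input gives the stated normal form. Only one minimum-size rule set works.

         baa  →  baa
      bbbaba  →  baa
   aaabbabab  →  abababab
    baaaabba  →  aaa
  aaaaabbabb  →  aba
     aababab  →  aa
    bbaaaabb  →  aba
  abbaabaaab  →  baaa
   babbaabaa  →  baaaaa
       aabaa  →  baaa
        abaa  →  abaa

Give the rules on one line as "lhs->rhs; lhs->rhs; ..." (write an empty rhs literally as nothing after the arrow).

aab->ba; bbb->a

  | baa
  | bbbaba => aaba => baa
  | aaabbabab => abababab
  | baaaabba => baababa => bbaaba => bbbaa => aaa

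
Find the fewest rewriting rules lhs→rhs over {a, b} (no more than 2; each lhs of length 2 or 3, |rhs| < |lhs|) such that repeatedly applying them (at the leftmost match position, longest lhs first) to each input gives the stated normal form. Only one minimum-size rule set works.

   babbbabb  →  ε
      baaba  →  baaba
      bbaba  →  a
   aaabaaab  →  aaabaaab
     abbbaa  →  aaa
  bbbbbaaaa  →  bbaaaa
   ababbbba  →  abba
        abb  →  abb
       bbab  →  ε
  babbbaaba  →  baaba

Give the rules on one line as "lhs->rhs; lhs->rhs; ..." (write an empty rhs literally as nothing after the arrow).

bab->bb; bbb->

  | babbbabb => bbbbabb => babb => bbb => ε
  | baaba
  | bbaba => bbba => a
  | aaabaaab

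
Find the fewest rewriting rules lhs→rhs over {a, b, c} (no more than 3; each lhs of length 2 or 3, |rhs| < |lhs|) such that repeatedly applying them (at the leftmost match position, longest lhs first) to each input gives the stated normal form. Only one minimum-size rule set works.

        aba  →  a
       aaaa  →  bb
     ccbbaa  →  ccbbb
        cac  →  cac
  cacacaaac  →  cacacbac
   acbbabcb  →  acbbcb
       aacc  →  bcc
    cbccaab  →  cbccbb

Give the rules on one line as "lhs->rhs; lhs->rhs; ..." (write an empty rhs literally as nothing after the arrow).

aa->b; ab->

  | aba => a
  | aaaa => baa => bb
  | ccbbaa => ccbbb
  | cac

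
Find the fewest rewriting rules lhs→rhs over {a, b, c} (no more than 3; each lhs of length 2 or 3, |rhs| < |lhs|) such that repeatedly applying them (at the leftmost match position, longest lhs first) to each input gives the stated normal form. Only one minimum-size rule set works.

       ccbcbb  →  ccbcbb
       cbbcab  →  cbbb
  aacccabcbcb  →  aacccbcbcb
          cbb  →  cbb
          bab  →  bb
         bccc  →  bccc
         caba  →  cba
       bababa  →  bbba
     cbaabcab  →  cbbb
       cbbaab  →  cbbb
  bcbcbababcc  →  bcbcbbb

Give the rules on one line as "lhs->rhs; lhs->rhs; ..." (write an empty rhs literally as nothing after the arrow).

  | ccbcbb
  | cbbcab => cbbab => cbbb
  | aacccabcbcb => aacccbcbcb
  | cbb

ab->b; bbc->bb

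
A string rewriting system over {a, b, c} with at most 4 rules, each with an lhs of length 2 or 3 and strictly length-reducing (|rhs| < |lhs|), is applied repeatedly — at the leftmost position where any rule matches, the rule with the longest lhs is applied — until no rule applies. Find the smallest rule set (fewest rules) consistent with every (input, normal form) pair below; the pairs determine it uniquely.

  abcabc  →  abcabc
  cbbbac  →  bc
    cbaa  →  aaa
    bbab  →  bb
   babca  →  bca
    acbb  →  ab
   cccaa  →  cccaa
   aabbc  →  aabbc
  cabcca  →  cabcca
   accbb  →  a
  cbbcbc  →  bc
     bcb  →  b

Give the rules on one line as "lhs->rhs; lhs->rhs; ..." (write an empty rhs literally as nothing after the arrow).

ba->; cb->; cba->aa

  | abcabc
  | cbbbac => bbac => bc
  | cbaa => aaa
  | bbab => bb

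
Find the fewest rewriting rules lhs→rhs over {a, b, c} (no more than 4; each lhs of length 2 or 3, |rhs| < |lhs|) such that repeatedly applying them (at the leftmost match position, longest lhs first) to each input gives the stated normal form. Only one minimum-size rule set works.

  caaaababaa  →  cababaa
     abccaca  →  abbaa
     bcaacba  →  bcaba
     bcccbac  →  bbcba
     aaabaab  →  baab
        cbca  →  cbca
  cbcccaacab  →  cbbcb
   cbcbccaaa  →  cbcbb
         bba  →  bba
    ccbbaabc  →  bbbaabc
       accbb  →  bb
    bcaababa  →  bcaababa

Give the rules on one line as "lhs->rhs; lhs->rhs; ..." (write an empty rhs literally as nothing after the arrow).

  | caaaababaa => cababaa
  | abccaca => abbaca => abbaa
  | bcaacba => bcaba
  | bcccbac => bbcbac => bbcba

aaa->; ac->a; acb->b; cc->b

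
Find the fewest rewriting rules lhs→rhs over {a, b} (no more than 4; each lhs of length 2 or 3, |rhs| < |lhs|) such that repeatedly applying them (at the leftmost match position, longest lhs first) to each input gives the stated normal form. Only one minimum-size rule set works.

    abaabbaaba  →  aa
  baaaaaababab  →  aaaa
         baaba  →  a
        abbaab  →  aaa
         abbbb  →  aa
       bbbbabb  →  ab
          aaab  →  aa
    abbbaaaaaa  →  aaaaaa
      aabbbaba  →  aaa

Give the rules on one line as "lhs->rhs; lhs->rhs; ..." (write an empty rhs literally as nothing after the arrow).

  | abaabbaaba => aabbaaba => abaaba => aaba => aa
  | baaaaaababab => aaaaababab => aaaaabab => aaaaab => aaaa
  | baaba => aba => a
  | abbaab => aaaab => aaa

aab->a; ba->; bb->a; bbb->b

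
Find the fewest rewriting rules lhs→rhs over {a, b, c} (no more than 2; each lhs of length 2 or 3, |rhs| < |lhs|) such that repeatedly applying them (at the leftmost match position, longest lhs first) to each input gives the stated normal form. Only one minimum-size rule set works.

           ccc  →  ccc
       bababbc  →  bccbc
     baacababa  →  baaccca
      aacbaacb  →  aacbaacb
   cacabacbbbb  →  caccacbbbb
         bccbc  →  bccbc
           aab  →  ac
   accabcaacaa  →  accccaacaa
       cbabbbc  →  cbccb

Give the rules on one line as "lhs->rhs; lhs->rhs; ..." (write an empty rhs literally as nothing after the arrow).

  | ccc
  | bababbc => bcabbc => bccbc
  | baacababa => baaccaba => baaccca
  | aacbaacb

ab->c; bbc->cb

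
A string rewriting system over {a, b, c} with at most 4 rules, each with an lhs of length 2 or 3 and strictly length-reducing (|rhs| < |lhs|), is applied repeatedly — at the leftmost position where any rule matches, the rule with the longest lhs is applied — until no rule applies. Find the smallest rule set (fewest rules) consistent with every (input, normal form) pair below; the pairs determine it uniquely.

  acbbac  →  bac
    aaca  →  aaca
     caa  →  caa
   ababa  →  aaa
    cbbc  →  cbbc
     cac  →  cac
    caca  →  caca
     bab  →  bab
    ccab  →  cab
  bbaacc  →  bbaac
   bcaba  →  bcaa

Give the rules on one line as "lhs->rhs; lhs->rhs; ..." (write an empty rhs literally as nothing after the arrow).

  | acbbac => bac
  | aaca
  | caa
  | ababa => aaba => aaa

aba->aa; acb->; cc->c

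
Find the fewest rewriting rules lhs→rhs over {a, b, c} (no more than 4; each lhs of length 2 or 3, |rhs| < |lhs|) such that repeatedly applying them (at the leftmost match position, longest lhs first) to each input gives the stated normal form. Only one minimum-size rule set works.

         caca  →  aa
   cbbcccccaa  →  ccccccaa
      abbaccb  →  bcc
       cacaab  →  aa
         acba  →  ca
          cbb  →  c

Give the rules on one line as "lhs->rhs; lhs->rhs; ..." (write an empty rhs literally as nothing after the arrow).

  | caca => aa
  | cbbcccccaa => cbcccccaa => ccccccaa
  | abbaccb => baccb => bccb => bcc
  | cacaab => aaab => aa

ab->; ac->c; cac->a; cb->c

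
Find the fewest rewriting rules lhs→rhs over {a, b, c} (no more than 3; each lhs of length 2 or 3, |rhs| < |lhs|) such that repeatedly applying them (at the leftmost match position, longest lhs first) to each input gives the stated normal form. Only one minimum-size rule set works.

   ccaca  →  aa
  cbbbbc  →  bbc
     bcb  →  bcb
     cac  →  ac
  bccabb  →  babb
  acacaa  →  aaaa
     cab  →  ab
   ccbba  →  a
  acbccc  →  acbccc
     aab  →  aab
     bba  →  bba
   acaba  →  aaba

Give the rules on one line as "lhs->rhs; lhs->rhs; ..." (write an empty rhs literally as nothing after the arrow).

ca->a; cbb->

  | ccaca => caca => aca => aa
  | cbbbbc => bbc
  | bcb
  | cac => ac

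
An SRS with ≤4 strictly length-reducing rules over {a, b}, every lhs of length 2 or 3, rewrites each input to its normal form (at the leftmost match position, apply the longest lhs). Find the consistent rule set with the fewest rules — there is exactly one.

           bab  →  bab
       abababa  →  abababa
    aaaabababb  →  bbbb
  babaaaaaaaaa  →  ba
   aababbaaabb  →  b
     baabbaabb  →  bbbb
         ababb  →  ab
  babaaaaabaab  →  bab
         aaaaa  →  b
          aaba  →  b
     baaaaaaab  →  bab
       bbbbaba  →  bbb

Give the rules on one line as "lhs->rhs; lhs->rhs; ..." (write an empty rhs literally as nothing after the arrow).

aa->b; abb->; bba->b

  | bab
  | abababa
  | aaaabababb => baabababb => bbbababb => bbbabb => bbbb
  | babaaaaaaaaa => babbaaaaaaa => baaaaaaa => bbaaaaa => baaaa => bbaa => ba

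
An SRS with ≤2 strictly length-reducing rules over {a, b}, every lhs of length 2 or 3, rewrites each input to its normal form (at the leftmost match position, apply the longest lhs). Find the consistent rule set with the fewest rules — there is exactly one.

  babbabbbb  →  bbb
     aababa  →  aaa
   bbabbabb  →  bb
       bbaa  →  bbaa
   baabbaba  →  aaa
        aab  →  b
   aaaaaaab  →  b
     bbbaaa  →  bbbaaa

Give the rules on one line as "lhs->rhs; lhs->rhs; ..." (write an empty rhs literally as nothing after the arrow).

  | babbabbbb => aababbbb => ababbbb => babbbb => aabbb => abbb => bbb
  | aababa => ababa => baba => aaa
  | bbabbabb => baababb => bababb => aaabb => aabb => abb => bb
  | bbaa

ab->b; bab->aa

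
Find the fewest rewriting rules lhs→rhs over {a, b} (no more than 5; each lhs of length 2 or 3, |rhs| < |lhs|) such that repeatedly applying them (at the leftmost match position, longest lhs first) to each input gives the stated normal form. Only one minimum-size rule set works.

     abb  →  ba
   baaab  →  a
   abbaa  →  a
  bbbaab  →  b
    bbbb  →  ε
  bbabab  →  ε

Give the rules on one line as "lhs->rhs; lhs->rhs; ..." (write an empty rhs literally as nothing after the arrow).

  | abb => ba
  | baaab => bbab => ab => a
  | abbaa => baaa => bba => a
  | bbbaab => baab => bbb => b

aa->b; ab->a; abb->ba; bb->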